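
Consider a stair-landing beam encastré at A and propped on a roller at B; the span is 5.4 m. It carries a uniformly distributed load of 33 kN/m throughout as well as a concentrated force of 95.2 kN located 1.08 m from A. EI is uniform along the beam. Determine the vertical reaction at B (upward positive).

R_B = 72.16 kN

Release the roller at B. Primary structure: cantilever fixed at A.
Deflection at B on the released cantilever, summing each load's contribution:
  UDL 33: wL⁴/(8EI) = 3508/EI
  point load 95.2 at a = 1.08: Pa²(3L − a)/(6EI) = 279.8/EI
  δ_0 = 3787/EI
Tip deflection under a unit load at B: L³/(3EI) = 52.49/EI.
Compatibility at B: δ_0 − R_B·δ_{BB} = 0, so R_B = 3787/52.49 = 72.16 kN.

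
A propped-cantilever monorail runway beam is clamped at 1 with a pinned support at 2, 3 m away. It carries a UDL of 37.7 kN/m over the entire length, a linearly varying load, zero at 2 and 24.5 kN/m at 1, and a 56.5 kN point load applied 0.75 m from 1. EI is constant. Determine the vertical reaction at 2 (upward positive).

Remove the prop at 2; the released (primary) structure is a cantilever built in at 1.
Free-end deflection of the primary structure under the applied loading (downward +):
  UDL 37.7: wL⁴/(8EI) = 381.7/EI
  triangular load, peak 24.5 at the fixed end: w₀L⁴/(30EI) = 66.15/EI
  point load 56.5 at a = 0.75: Pa²(3L − a)/(6EI) = 43.7/EI
  δ_0 = 491.6/EI
Flexibility coefficient — unit upward force at 2: δ_{22} = L³/(3EI) = 9/EI.
Compatibility at 2: δ_0 − R_2·δ_{22} = 0, so R_2 = 491.6/9 = 54.62 kN.

R_2 = 54.62 kN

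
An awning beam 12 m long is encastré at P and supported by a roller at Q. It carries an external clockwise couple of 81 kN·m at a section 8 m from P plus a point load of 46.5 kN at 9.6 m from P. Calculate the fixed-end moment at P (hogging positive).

Release the roller at Q. Primary structure: cantilever fixed at P.
Free-end deflection of the primary structure under the applied loading (downward +):
  clockwise couple 81 at a = 8: M₀a(2L − a)/(2EI) = 5184/EI
  point load 46.5 at a = 9.6: Pa²(3L − a)/(6EI) = 18856/EI
  δ_0 = 24040/EI
Flexibility coefficient — unit upward force at Q: δ_{QQ} = L³/(3EI) = 576/EI.
Compatibility at Q: δ_0 − R_Q·δ_{QQ} = 0, so R_Q = 24040/576 = 41.74 kN.
Moment equilibrium about P: M_P = Σ(load moments about P) − R_Q·L = 527.4 − 41.74×12 = 26.57 kN·m.

M_P = 26.57 kN·m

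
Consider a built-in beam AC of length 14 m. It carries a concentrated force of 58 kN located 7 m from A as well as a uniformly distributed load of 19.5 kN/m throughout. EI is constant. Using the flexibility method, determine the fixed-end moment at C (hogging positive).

M_C = 420 kN·m

Release both end moments; the primary structure is a simply-supported span AC with redundants M_A and M_C.
On the primary (simply-supported) span, the end slopes from the loading are:
  at A: point load 58 at a = 7: Pab(L + b)/(6LEI) = 710.5/EI
  at C: point load 58 at a = 7: Pab(L + a)/(6LEI) = 710.5/EI
  at A: UDL 19.5: wL³/(24EI) = 2230/EI
  at C: UDL 19.5: wL³/(24EI) = 2230/EI
  θ_A0 = 2940/EI,  θ_C0 = 2940/EI
Flexibility coefficients: a unit moment at one end gives L/(3EI) there and L/(6EI) at the far end, so f₁₁ = f₂₂ = 4.667/EI and f₁₂ = f₂₁ = 2.333/EI.
Compatibility — zero rotation at each built-in end:
  4.667 M_A + 2.333 M_C = 2940
  2.333 M_A + 4.667 M_C = 2940
Solving the pair gives M_A = 420 kN·m and M_C = 420 kN·m (hogging).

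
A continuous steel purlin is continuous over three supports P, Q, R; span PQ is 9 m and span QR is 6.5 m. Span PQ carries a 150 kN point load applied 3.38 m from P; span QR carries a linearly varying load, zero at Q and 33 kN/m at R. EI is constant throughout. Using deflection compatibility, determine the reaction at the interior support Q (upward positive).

R_Q = 134.6 kN

Release continuity at Q by inserting a hinge; the redundant is the internal moment M_Q. The primary structure is two simply-supported spans PQ and QR.
Rotations at Q on the released spans (each span's end-slope, ×1/EI):
  span PQ: point load 150 at a = 3.38: Pab(L + a)/(6LEI) = 653.2/EI
  span QR: triangular load, peak 33: 7w₀L³/(360EI) = 176.2/EI
  relative rotation θ_0 = (653.2 + 176.2)/EI = 829.5/EI
A unit hogging moment at Q produces rotation L₁/(3EI) + L₂/(3EI) = 5.167/EI.
Slope continuity at Q: θ_0 = M_Q·5.167/EI, so M_Q = 829.5/5.167 = 160.5 kN·m (hogging).
Span PQ, ΣM about P with M_Q applied at Q: R_Q^{PQ}·9 = 507 + 160.5, so R_Q^{PQ} = 74.17 kN and R_P = 150 − 74.17 = 75.83 kN.
Span QR, ΣM about R: R_Q^{QR}·6.5 = 232.4 + 160.5, so R_Q^{QR} = 60.45 kN and R_R = 107.2 − 60.45 = 46.8 kN.
R_Q = 74.17 + 60.45 = 134.6 kN.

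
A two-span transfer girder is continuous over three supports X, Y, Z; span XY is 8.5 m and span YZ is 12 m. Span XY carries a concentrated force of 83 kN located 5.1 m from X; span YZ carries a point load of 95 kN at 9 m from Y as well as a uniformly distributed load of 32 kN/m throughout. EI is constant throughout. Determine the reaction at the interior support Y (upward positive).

Release continuity at Y by inserting a hinge; the redundant is the internal moment M_Y. The primary structure is two simply-supported spans XY and YZ.
Discontinuity in slope at Y on the released structure — sum the simple-span end rotations:
  span XY: point load 83 at a = 5.1: Pab(L + a)/(6LEI) = 383.8/EI
  span YZ: point load 95 at a = 9: Pab(L + b)/(6LEI) = 534.4/EI
  span YZ: UDL 32: wL³/(24EI) = 2304/EI
  relative rotation θ_0 = (383.8 + 2838)/EI = 3222/EI
A unit hogging moment at Y produces rotation L₁/(3EI) + L₂/(3EI) = 6.833/EI.
Compatibility: M_Y·(L₁+L₂)/(3EI) = θ_0, giving M_Y = 471.5 kN·m (hogging).
Span XY, ΣM about X with M_Y applied at Y: R_Y^{XY}·8.5 = 423.3 + 471.5, so R_Y^{XY} = 105.3 kN and R_X = 83 − 105.3 = -22.27 kN.
Span YZ, ΣM about Z: R_Y^{YZ}·12 = 2589 + 471.5, so R_Y^{YZ} = 255 kN and R_Z = 479 − 255 = 224 kN.
R_Y = 105.3 + 255 = 360.3 kN.

R_Y = 360.3 kN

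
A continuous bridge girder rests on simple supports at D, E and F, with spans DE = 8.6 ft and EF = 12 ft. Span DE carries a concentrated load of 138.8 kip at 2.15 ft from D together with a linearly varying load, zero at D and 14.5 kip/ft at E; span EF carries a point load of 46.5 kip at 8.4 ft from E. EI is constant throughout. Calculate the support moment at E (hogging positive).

M_E = 132.6 kip·ft

Take M_E as the redundant. Released structure: two simple spans DE and EF with a hinge at E.
Rotations at E on the released spans (each span's end-slope, ×1/EI):
  span DE: point load 138.8 at a = 2.15: Pab(L + a)/(6LEI) = 401/EI
  span DE: triangular load, peak 14.5: w₀L³/(45EI) = 205/EI
  span EF: point load 46.5 at a = 8.4: Pab(L + b)/(6LEI) = 304.7/EI
  relative rotation θ_0 = (606 + 304.7)/EI = 910.6/EI
A unit hogging moment at E produces rotation L₁/(3EI) + L₂/(3EI) = 6.867/EI.
Slope continuity at E: θ_0 = M_E·6.867/EI, so M_E = 910.6/6.867 = 132.6 kip·ft (hogging).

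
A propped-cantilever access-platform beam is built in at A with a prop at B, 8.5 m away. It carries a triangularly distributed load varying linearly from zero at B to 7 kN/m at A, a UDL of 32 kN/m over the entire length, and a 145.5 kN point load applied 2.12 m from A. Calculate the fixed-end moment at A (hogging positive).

M_A = 525.4 kN·m

Remove the prop at B; the released (primary) structure is a cantilever built in at A.
Free-end deflection of the primary structure under the applied loading (downward +):
  triangular load, peak 7 at the fixed end: w₀L⁴/(30EI) = 1218/EI
  UDL 32: wL⁴/(8EI) = 20880/EI
  point load 145.5 at a = 2.12: Pa²(3L − a)/(6EI) = 2548/EI
  δ_0 = 24646/EI
Flexibility coefficient — unit upward force at B: δ_{BB} = L³/(3EI) = 204.7/EI.
The prop prevents deflection at B: R_B = δ_0/δ_{BB} = 24646/204.7 = 120.4 kN.
Moment equilibrium about A: M_A = Σ(load moments about A) − R_B·L = 1549 − 120.4×8.5 = 525.4 kN·m.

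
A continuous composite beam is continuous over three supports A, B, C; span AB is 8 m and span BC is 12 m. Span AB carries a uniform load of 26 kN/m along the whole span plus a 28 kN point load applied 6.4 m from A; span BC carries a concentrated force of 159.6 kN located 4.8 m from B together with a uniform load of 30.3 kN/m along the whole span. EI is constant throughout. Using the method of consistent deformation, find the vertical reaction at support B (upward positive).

Release continuity at B by inserting a hinge; the redundant is the internal moment M_B. The primary structure is two simply-supported spans AB and BC.
End slopes at the hinge B, treating each span as simply supported:
  span AB: UDL 26: wL³/(24EI) = 554.7/EI
  span AB: point load 28 at a = 6.4: Pab(L + a)/(6LEI) = 86.02/EI
  span BC: point load 159.6 at a = 4.8: Pab(L + b)/(6LEI) = 1471/EI
  span BC: UDL 30.3: wL³/(24EI) = 2182/EI
  relative rotation θ_0 = (640.7 + 3652)/EI = 4293/EI
A unit hogging moment at B produces rotation L₁/(3EI) + L₂/(3EI) = 6.667/EI.
Compatibility: M_B·(L₁+L₂)/(3EI) = θ_0, giving M_B = 644 kN·m (hogging).
Span AB, ΣM about A with M_B applied at B: R_B^{AB}·8 = 1011 + 644, so R_B^{AB} = 206.9 kN and R_A = 236 − 206.9 = 29.1 kN.
Span BC, ΣM about C: R_B^{BC}·12 = 3331 + 644, so R_B^{BC} = 331.2 kN and R_C = 523.2 − 331.2 = 192 kN.
R_B = 206.9 + 331.2 = 538.1 kN.

R_B = 538.1 kN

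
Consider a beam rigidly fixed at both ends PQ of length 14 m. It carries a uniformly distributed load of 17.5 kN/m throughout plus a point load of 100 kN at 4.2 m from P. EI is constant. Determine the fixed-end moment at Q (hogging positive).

M_Q = 374 kN·m

Take the two fixed-end moments M_P, M_Q as redundants; the released structure is the simple span PQ.
Simple-span end rotations at P and Q under the given loads:
  at P: UDL 17.5: wL³/(24EI) = 2001/EI
  at Q: UDL 17.5: wL³/(24EI) = 2001/EI
  at P: point load 100 at a = 4.2: Pab(L + b)/(6LEI) = 1166/EI
  at Q: point load 100 at a = 4.2: Pab(L + a)/(6LEI) = 891.8/EI
  θ_P0 = 3167/EI,  θ_Q0 = 2893/EI
Flexibility coefficients: a unit moment at one end gives L/(3EI) there and L/(6EI) at the far end, so f₁₁ = f₂₂ = 4.667/EI and f₁₂ = f₂₁ = 2.333/EI.
Compatibility — zero rotation at each built-in end:
  4.667 M_P + 2.333 M_Q = 3167
  2.333 M_P + 4.667 M_Q = 2893
Solving the pair gives M_P = 491.6 kN·m and M_Q = 374 kN·m (hogging).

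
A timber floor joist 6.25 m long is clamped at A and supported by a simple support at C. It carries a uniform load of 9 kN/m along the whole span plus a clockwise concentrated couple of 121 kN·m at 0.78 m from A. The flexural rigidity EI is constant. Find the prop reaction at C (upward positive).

R_C = 27.89 kN

Release the roller at C. Primary structure: cantilever fixed at A.
Primary-structure tip deflection at C by superposition:
  UDL 9: wL⁴/(8EI) = 1717/EI
  clockwise couple 121 at a = 0.78: M₀a(2L − a)/(2EI) = 553.1/EI
  δ_0 = 2270/EI
Tip deflection under a unit load at C: L³/(3EI) = 81.38/EI.
The prop prevents deflection at C: R_C = δ_0/δ_{CC} = 2270/81.38 = 27.89 kN.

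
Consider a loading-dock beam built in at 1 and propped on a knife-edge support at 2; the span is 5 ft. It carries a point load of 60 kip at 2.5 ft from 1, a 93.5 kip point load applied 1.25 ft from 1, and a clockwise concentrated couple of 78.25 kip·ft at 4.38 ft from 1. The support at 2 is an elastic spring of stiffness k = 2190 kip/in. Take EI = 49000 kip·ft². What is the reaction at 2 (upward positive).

Release the roller at 2. Primary structure: cantilever fixed at 1.
Primary-structure tip deflection at 2 by superposition:
  point load 60 at a = 2.5: Pa²(3L − a)/(6EI) = 781.2/EI
  point load 93.5 at a = 1.25: Pa²(3L − a)/(6EI) = 334.8/EI
  clockwise couple 78.25 at a = 4.38: M₀a(2L − a)/(2EI) = 963.1/EI
  δ_0 = 2079/EI
Flexibility coefficient — unit upward force at 2: δ_{22} = L³/(3EI) = 41.67/EI.
With EI = 49000 kip·ft²: δ_0 = 0.042431 ft and δ_{22} = 0.00085 ft/kip.
Compatibility — the spring shortens by R_2/k under the reaction it provides: δ_0 − R_2·δ_{22} = R_2/k. With 1/k = 1/(2190×12) ft/kip = 0.000038 ft/kip, R_2 = δ_0 / (δ_{22} + 1/k) = 0.042431 / (0.00085 + 0.000038) = 47.76 kip.

R_2 = 47.76 kip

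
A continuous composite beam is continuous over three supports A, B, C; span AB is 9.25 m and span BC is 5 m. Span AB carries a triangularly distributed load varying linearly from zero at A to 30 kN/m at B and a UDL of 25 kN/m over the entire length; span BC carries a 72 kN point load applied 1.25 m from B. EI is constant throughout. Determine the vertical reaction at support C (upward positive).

Take M_B as the redundant. Released structure: two simple spans AB and BC with a hinge at B.
End slopes at the hinge B, treating each span as simply supported:
  span AB: triangular load, peak 30: w₀L³/(45EI) = 527.6/EI
  span AB: UDL 25: wL³/(24EI) = 824.4/EI
  span BC: point load 72 at a = 1.25: Pab(L + b)/(6LEI) = 98.44/EI
  relative rotation θ_0 = (1352 + 98.44)/EI = 1451/EI
A unit hogging moment at B produces rotation L₁/(3EI) + L₂/(3EI) = 4.75/EI.
Slope continuity at B: θ_0 = M_B·4.75/EI, so M_B = 1451/4.75 = 305.4 kN·m (hogging).
Span BC, ΣM about C: R_B^{BC}·5 = 270 + 305.4, so R_B^{BC} = 115.1 kN and R_C = 72 − 115.1 = -43.07 kN.

R_C = -43.07 kN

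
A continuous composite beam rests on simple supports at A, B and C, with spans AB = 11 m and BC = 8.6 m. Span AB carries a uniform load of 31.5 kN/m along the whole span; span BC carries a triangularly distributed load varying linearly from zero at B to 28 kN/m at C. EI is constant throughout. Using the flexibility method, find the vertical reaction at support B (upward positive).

R_B = 279.8 kN

Take M_B as the redundant. Released structure: two simple spans AB and BC with a hinge at B.
End slopes at the hinge B, treating each span as simply supported:
  span AB: UDL 31.5: wL³/(24EI) = 1747/EI
  span BC: triangular load, peak 28: 7w₀L³/(360EI) = 346.3/EI
  relative rotation θ_0 = (1747 + 346.3)/EI = 2093/EI
A unit hogging moment at B produces rotation L₁/(3EI) + L₂/(3EI) = 6.533/EI.
Slope continuity at B: θ_0 = M_B·6.533/EI, so M_B = 2093/6.533 = 320.4 kN·m (hogging).
Span AB, ΣM about A with M_B applied at B: R_B^{AB}·11 = 1906 + 320.4, so R_B^{AB} = 202.4 kN and R_A = 346.5 − 202.4 = 144.1 kN.
Span BC, ΣM about C: R_B^{BC}·8.6 = 345.1 + 320.4, so R_B^{BC} = 77.39 kN and R_C = 120.4 − 77.39 = 43.01 kN.
R_B = 202.4 + 77.39 = 279.8 kN.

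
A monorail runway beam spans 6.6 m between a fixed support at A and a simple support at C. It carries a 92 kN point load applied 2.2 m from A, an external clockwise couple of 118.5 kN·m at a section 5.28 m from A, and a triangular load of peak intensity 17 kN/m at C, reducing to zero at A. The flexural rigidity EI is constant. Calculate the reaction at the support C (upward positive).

Remove the prop at C; the released (primary) structure is a cantilever built in at A.
Primary-structure tip deflection at C by superposition:
  point load 92 at a = 2.2: Pa²(3L − a)/(6EI) = 1306/EI
  clockwise couple 118.5 at a = 5.28: M₀a(2L − a)/(2EI) = 2478/EI
  triangular load, peak 17 at the free end: 11w₀L⁴/(120EI) = 2957/EI
  δ_0 = 6741/EI
Flexibility coefficient — unit upward force at C: δ_{CC} = L³/(3EI) = 95.83/EI.
The prop prevents deflection at C: R_C = δ_0/δ_{CC} = 6741/95.83 = 70.34 kN.

R_C = 70.34 kN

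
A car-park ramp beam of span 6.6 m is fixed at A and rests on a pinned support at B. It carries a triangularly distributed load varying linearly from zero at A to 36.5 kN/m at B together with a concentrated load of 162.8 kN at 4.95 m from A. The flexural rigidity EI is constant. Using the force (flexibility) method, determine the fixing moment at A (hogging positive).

Choose R_B as the redundant. The primary structure is the cantilever fixed at A.
Primary-structure tip deflection at B by superposition:
  triangular load, peak 36.5 at the free end: 11w₀L⁴/(120EI) = 6349/EI
  point load 162.8 at a = 4.95: Pa²(3L − a)/(6EI) = 9873/EI
  δ_0 = 16221/EI
Tip deflection under a unit load at B: L³/(3EI) = 95.83/EI.
Compatibility at B: δ_0 − R_B·δ_{BB} = 0, so R_B = 16221/95.83 = 169.3 kN.
Moment equilibrium about A: M_A = Σ(load moments about A) − R_B·L = 1336 − 169.3×6.6 = 218.7 kN·m.

M_A = 218.7 kN·m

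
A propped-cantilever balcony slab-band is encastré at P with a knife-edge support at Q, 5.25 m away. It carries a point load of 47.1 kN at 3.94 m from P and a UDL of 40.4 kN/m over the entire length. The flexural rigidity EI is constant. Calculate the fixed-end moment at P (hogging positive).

M_P = 168.1 kN·m

Take the reaction at Q as the redundant and release it; the primary structure is a cantilever fixed at P.
Primary-structure tip deflection at Q by superposition:
  point load 47.1 at a = 3.94: Pa²(3L − a)/(6EI) = 1439/EI
  UDL 40.4: wL⁴/(8EI) = 3836/EI
  δ_0 = 5276/EI
Tip deflection under a unit load at Q: L³/(3EI) = 48.23/EI.
The prop prevents deflection at Q: R_Q = δ_0/δ_{QQ} = 5276/48.23 = 109.4 kN.
Moment equilibrium about P: M_P = Σ(load moments about P) − R_Q·L = 742.3 − 109.4×5.25 = 168.1 kN·m.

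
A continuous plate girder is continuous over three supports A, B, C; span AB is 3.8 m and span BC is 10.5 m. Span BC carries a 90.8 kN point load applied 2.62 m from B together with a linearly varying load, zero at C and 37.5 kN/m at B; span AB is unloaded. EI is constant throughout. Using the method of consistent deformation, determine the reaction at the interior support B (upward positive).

Insert a hinge at B; M_B is the redundant, and each span becomes simply supported.
Rotations at B on the released spans (each span's end-slope, ×1/EI):
  span BC: point load 90.8 at a = 2.62: Pab(L + b)/(6LEI) = 546.9/EI
  span BC: triangular load, peak 37.5: w₀L³/(45EI) = 964.7/EI
  relative rotation θ_0 = (0 + 1512)/EI = 1512/EI
A unit hogging moment at B produces rotation L₁/(3EI) + L₂/(3EI) = 4.767/EI.
Slope continuity at B: θ_0 = M_B·4.767/EI, so M_B = 1512/4.767 = 317.1 kN·m (hogging).
Span AB, ΣM about A with M_B applied at B: R_B^{AB}·3.8 = 0 + 317.1, so R_B^{AB} = 83.45 kN and R_A = 0 − 83.45 = -83.45 kN.
Span BC, ΣM about C: R_B^{BC}·10.5 = 2094 + 317.1, so R_B^{BC} = 229.6 kN and R_C = 287.7 − 229.6 = 58.08 kN.
R_B = 83.45 + 229.6 = 313 kN.

R_B = 313 kN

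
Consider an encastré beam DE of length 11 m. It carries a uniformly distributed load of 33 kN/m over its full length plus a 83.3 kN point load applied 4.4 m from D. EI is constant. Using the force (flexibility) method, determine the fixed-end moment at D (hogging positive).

Take the two fixed-end moments M_D, M_E as redundants; the released structure is the simple span DE.
Simple-span end rotations at D and E under the given loads:
  at D: UDL 33: wL³/(24EI) = 1830/EI
  at E: UDL 33: wL³/(24EI) = 1830/EI
  at D: point load 83.3 at a = 4.4: Pab(L + b)/(6LEI) = 645.1/EI
  at E: point load 83.3 at a = 4.4: Pab(L + a)/(6LEI) = 564.4/EI
  θ_D0 = 2475/EI,  θ_E0 = 2395/EI
Flexibility coefficients: a unit moment at one end gives L/(3EI) there and L/(6EI) at the far end, so f₁₁ = f₂₂ = 3.667/EI and f₁₂ = f₂₁ = 1.833/EI.
Compatibility — zero rotation at each built-in end:
  3.667 M_D + 1.833 M_E = 2475
  1.833 M_D + 3.667 M_E = 2395
Solving the pair gives M_D = 464.7 kN·m and M_E = 420.7 kN·m (hogging).

M_D = 464.7 kN·m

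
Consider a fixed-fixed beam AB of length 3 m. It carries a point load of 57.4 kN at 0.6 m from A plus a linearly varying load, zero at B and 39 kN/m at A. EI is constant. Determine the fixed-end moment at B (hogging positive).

M_B = 17.21 kN·m

Take the two fixed-end moments M_A, M_B as redundants; the released structure is the simple span AB.
Simple-span end rotations at A and B under the given loads:
  at A: point load 57.4 at a = 0.6: Pab(L + b)/(6LEI) = 24.8/EI
  at B: point load 57.4 at a = 0.6: Pab(L + a)/(6LEI) = 16.53/EI
  at A: triangular load, peak 39: w₀L³/(45EI) = 23.4/EI
  at B: triangular load, peak 39: 7w₀L³/(360EI) = 20.48/EI
  θ_A0 = 48.2/EI,  θ_B0 = 37.01/EI
Flexibility coefficients: a unit moment at one end gives L/(3EI) there and L/(6EI) at the far end, so f₁₁ = f₂₂ = 1/EI and f₁₂ = f₂₁ = 0.5/EI.
Compatibility — zero rotation at each built-in end:
  1 M_A + 0.5 M_B = 48.2
  0.5 M_A + 1 M_B = 37.01
Solving the pair gives M_A = 39.59 kN·m and M_B = 17.21 kN·m (hogging).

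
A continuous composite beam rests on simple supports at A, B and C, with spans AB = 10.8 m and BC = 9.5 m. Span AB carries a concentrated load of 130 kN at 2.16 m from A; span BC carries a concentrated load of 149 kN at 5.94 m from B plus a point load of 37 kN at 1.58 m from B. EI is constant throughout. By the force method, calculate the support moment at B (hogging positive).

Release continuity at B by inserting a hinge; the redundant is the internal moment M_B. The primary structure is two simply-supported spans AB and BC.
End slopes at the hinge B, treating each span as simply supported:
  span AB: point load 130 at a = 2.16: Pab(L + a)/(6LEI) = 485.2/EI
  span BC: point load 149 at a = 5.94: Pab(L + b)/(6LEI) = 721.9/EI
  span BC: point load 37 at a = 1.58: Pab(L + b)/(6LEI) = 141.5/EI
  relative rotation θ_0 = (485.2 + 863.4)/EI = 1349/EI
A unit hogging moment at B produces rotation L₁/(3EI) + L₂/(3EI) = 6.767/EI.
Slope continuity at B: θ_0 = M_B·6.767/EI, so M_B = 1349/6.767 = 199.3 kN·m (hogging).

M_B = 199.3 kN·m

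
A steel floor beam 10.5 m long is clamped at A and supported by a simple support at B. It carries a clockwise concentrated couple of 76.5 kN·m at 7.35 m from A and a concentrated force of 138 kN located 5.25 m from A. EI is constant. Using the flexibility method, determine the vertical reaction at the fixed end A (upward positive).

Remove the prop at B; the released (primary) structure is a cantilever built in at A.
Primary-structure tip deflection at B by superposition:
  clockwise couple 76.5 at a = 7.35: M₀a(2L − a)/(2EI) = 3838/EI
  point load 138 at a = 5.25: Pa²(3L − a)/(6EI) = 16641/EI
  δ_0 = 20478/EI
Tip deflection under a unit load at B: L³/(3EI) = 385.9/EI.
Compatibility at B: δ_0 − R_B·δ_{BB} = 0, so R_B = 20478/385.9 = 53.07 kN.
Vertical equilibrium: R_A = ΣP − R_B = 138 − 53.07 = 84.93 kN.

R_A = 84.93 kN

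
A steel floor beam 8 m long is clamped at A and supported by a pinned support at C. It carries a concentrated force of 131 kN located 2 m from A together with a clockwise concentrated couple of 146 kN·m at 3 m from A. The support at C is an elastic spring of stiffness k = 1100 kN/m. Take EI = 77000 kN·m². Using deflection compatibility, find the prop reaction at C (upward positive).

Choose R_C as the redundant. The primary structure is the cantilever fixed at A.
Downward deflection at the released point C due to the loads:
  point load 131 at a = 2: Pa²(3L − a)/(6EI) = 1921/EI
  clockwise couple 146 at a = 3: M₀a(2L − a)/(2EI) = 2847/EI
  δ_0 = 4768/EI
Flexibility coefficient — unit upward force at C: δ_{CC} = L³/(3EI) = 170.7/EI.
With EI = 77000 kN·m²: δ_0 = 0.061926 m and δ_{CC} = 0.002216 m/kN.
Compatibility — the spring shortens by R_C/k under the reaction it provides: δ_0 − R_C·δ_{CC} = R_C/k. With 1/k = 0.000909 m/kN, R_C = δ_0 / (δ_{CC} + 1/k) = 0.061926 / (0.002216 + 0.000909) = 19.81 kN.

R_C = 19.81 kN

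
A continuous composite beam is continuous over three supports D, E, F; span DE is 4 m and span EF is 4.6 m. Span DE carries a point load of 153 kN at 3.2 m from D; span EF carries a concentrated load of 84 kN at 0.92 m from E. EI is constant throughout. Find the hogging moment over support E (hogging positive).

M_E = 70.75 kN·m

Insert a hinge at E; M_E is the redundant, and each span becomes simply supported.
End slopes at the hinge E, treating each span as simply supported:
  span DE: point load 153 at a = 3.2: Pab(L + a)/(6LEI) = 117.5/EI
  span EF: point load 84 at a = 0.92: Pab(L + b)/(6LEI) = 85.32/EI
  relative rotation θ_0 = (117.5 + 85.32)/EI = 202.8/EI
A unit hogging moment at E produces rotation L₁/(3EI) + L₂/(3EI) = 2.867/EI.
Slope continuity at E: θ_0 = M_E·2.867/EI, so M_E = 202.8/2.867 = 70.75 kN·m (hogging).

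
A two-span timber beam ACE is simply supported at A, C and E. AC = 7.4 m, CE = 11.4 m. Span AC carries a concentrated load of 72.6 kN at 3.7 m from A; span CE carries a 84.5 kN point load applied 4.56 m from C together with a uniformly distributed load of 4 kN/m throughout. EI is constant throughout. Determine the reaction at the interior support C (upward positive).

Release continuity at C by inserting a hinge; the redundant is the internal moment M_C. The primary structure is two simply-supported spans AC and CE.
Discontinuity in slope at C on the released structure — sum the simple-span end rotations:
  span AC: point load 72.6 at a = 3.7: Pab(L + a)/(6LEI) = 248.5/EI
  span CE: point load 84.5 at a = 4.56: Pab(L + b)/(6LEI) = 702.8/EI
  span CE: UDL 4: wL³/(24EI) = 246.9/EI
  relative rotation θ_0 = (248.5 + 949.7)/EI = 1198/EI
A unit hogging moment at C produces rotation L₁/(3EI) + L₂/(3EI) = 6.267/EI.
Slope continuity at C: θ_0 = M_C·6.267/EI, so M_C = 1198/6.267 = 191.2 kN·m (hogging).
Span AC, ΣM about A with M_C applied at C: R_C^{AC}·7.4 = 268.6 + 191.2, so R_C^{AC} = 62.14 kN and R_A = 72.6 − 62.14 = 10.46 kN.
Span CE, ΣM about E: R_C^{CE}·11.4 = 837.9 + 191.2, so R_C^{CE} = 90.27 kN and R_E = 130.1 − 90.27 = 39.83 kN.
R_C = 62.14 + 90.27 = 152.4 kN.

R_C = 152.4 kN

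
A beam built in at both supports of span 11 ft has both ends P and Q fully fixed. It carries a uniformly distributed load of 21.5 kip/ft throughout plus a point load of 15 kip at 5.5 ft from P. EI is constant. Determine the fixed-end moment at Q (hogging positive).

M_Q = 237.4 kip·ft

Take the two fixed-end moments M_P, M_Q as redundants; the released structure is the simple span PQ.
On the primary (simply-supported) span, the end slopes from the loading are:
  at P: UDL 21.5: wL³/(24EI) = 1192/EI
  at Q: UDL 21.5: wL³/(24EI) = 1192/EI
  at P: point load 15 at a = 5.5: Pab(L + b)/(6LEI) = 113.4/EI
  at Q: point load 15 at a = 5.5: Pab(L + a)/(6LEI) = 113.4/EI
  θ_P0 = 1306/EI,  θ_Q0 = 1306/EI
Flexibility coefficients: a unit moment at one end gives L/(3EI) there and L/(6EI) at the far end, so f₁₁ = f₂₂ = 3.667/EI and f₁₂ = f₂₁ = 1.833/EI.
Compatibility — zero rotation at each built-in end:
  3.667 M_P + 1.833 M_Q = 1306
  1.833 M_P + 3.667 M_Q = 1306
Solving the pair gives M_P = 237.4 kip·ft and M_Q = 237.4 kip·ft (hogging).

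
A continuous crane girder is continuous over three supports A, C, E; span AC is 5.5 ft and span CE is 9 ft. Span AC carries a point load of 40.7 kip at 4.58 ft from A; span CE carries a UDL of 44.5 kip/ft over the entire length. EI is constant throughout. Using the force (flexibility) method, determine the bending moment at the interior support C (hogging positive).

Take M_C as the redundant. Released structure: two simple spans AC and CE with a hinge at C.
End slopes at the hinge C, treating each span as simply supported:
  span AC: point load 40.7 at a = 4.58: Pab(L + a)/(6LEI) = 52.38/EI
  span CE: UDL 44.5: wL³/(24EI) = 1352/EI
  relative rotation θ_0 = (52.38 + 1352)/EI = 1404/EI
A unit hogging moment at C produces rotation L₁/(3EI) + L₂/(3EI) = 4.833/EI.
Compatibility: M_C·(L₁+L₂)/(3EI) = θ_0, giving M_C = 290.5 kip·ft (hogging).

M_C = 290.5 kip·ft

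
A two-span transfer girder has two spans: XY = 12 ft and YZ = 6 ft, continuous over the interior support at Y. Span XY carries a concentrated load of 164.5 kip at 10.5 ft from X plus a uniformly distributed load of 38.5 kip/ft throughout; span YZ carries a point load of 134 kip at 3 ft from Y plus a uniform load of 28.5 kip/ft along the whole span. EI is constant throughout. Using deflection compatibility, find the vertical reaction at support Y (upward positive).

Insert a hinge at Y; M_Y is the redundant, and each span becomes simply supported.
End slopes at the hinge Y, treating each span as simply supported:
  span XY: point load 164.5 at a = 10.5: Pab(L + a)/(6LEI) = 809.6/EI
  span XY: UDL 38.5: wL³/(24EI) = 2772/EI
  span YZ: point load 134 at a = 3: Pab(L + b)/(6LEI) = 301.5/EI
  span YZ: UDL 28.5: wL³/(24EI) = 256.5/EI
  relative rotation θ_0 = (3582 + 558)/EI = 4140/EI
A unit hogging moment at Y produces rotation L₁/(3EI) + L₂/(3EI) = 6/EI.
Slope continuity at Y: θ_0 = M_Y·6/EI, so M_Y = 4140/6 = 689.9 kip·ft (hogging).
Span XY, ΣM about X with M_Y applied at Y: R_Y^{XY}·12 = 4499 + 689.9, so R_Y^{XY} = 432.4 kip and R_X = 626.5 − 432.4 = 194.1 kip.
Span YZ, ΣM about Z: R_Y^{YZ}·6 = 915 + 689.9, so R_Y^{YZ} = 267.5 kip and R_Z = 305 − 267.5 = 37.51 kip.
R_Y = 432.4 + 267.5 = 699.9 kip.

R_Y = 699.9 kip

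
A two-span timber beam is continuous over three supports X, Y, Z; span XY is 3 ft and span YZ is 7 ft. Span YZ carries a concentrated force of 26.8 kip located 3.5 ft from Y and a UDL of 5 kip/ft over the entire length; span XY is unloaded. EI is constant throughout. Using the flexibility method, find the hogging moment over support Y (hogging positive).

M_Y = 46.06 kip·ft

Take M_Y as the redundant. Released structure: two simple spans XY and YZ with a hinge at Y.
End slopes at the hinge Y, treating each span as simply supported:
  span YZ: point load 26.8 at a = 3.5: Pab(L + b)/(6LEI) = 82.08/EI
  span YZ: UDL 5: wL³/(24EI) = 71.46/EI
  relative rotation θ_0 = (0 + 153.5)/EI = 153.5/EI
A unit hogging moment at Y produces rotation L₁/(3EI) + L₂/(3EI) = 3.333/EI.
Compatibility: M_Y·(L₁+L₂)/(3EI) = θ_0, giving M_Y = 46.06 kip·ft (hogging).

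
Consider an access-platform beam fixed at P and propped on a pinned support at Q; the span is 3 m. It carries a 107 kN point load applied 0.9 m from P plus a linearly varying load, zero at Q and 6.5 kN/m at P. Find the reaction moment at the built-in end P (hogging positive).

Remove the prop at Q; the released (primary) structure is a cantilever built in at P.
Free-end deflection of the primary structure under the applied loading (downward +):
  point load 107 at a = 0.9: Pa²(3L − a)/(6EI) = 117/EI
  triangular load, peak 6.5 at the fixed end: w₀L⁴/(30EI) = 17.55/EI
  δ_0 = 134.6/EI
Tip deflection under a unit load at Q: L³/(3EI) = 9/EI.
The prop prevents deflection at Q: R_Q = δ_0/δ_{QQ} = 134.6/9 = 14.95 kN.
Moment equilibrium about P: M_P = Σ(load moments about P) − R_Q·L = 106 − 14.95×3 = 61.2 kN·m.

M_P = 61.2 kN·m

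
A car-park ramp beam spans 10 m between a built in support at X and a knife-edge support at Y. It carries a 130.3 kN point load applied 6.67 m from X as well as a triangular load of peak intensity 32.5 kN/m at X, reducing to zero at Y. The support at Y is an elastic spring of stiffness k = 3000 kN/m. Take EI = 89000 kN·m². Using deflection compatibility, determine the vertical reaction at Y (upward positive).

Take the reaction at Y as the redundant and release it; the primary structure is a cantilever fixed at X.
Downward deflection at the released point Y due to the loads:
  point load 130.3 at a = 6.67: Pa²(3L − a)/(6EI) = 22540/EI
  triangular load, peak 32.5 at the fixed end: w₀L⁴/(30EI) = 10833/EI
  δ_0 = 33374/EI
Tip deflection under a unit load at Y: L³/(3EI) = 333.3/EI.
With EI = 89000 kN·m²: δ_0 = 0.37498 m and δ_{YY} = 0.003745 m/kN.
Compatibility — the spring shortens by R_Y/k under the reaction it provides: δ_0 − R_Y·δ_{YY} = R_Y/k. With 1/k = 0.000333 m/kN, R_Y = δ_0 / (δ_{YY} + 1/k) = 0.37498 / (0.003745 + 0.000333) = 91.94 kN.

R_Y = 91.94 kN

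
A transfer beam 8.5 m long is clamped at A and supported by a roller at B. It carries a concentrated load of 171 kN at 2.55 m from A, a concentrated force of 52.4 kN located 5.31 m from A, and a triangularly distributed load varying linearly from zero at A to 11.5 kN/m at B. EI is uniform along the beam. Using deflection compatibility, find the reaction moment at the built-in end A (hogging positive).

Release the roller at B. Primary structure: cantilever fixed at A.
Primary-structure tip deflection at B by superposition:
  point load 171 at a = 2.55: Pa²(3L − a)/(6EI) = 4253/EI
  point load 52.4 at a = 5.31: Pa²(3L − a)/(6EI) = 4972/EI
  triangular load, peak 11.5 at the free end: 11w₀L⁴/(120EI) = 5503/EI
  δ_0 = 14728/EI
Tip deflection under a unit load at B: L³/(3EI) = 204.7/EI.
Compatibility at B: δ_0 − R_B·δ_{BB} = 0, so R_B = 14728/204.7 = 71.94 kN.
Moment equilibrium about A: M_A = Σ(load moments about A) − R_B·L = 991.3 − 71.94×8.5 = 379.7 kN·m.

M_A = 379.7 kN·m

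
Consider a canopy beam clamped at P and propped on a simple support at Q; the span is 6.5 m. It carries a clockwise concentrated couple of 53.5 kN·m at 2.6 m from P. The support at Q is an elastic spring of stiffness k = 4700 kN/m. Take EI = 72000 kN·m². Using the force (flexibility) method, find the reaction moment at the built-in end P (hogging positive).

Remove the prop at Q; the released (primary) structure is a cantilever built in at P.
Downward deflection at the released point Q due to the loads:
  clockwise couple 53.5 at a = 2.6: M₀a(2L − a)/(2EI) = 723.3/EI
Flexibility coefficient — unit upward force at Q: δ_{QQ} = L³/(3EI) = 91.54/EI.
With EI = 72000 kN·m²: δ_0 = 0.010046 m and δ_{QQ} = 0.001271 m/kN.
Compatibility — the spring shortens by R_Q/k under the reaction it provides: δ_0 − R_Q·δ_{QQ} = R_Q/k. With 1/k = 0.000213 m/kN, R_Q = δ_0 / (δ_{QQ} + 1/k) = 0.010046 / (0.001271 + 0.000213) = 6.769 kN.
Moment equilibrium about P: M_P = Σ(load moments about P) − R_Q·L = 53.5 − 6.769×6.5 = 9.503 kN·m.

M_P = 9.503 kN·m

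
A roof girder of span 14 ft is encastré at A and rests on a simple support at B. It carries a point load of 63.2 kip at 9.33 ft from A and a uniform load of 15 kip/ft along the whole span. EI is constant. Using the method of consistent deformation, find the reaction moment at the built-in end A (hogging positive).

Release the roller at B. Primary structure: cantilever fixed at A.
Free-end deflection of the primary structure under the applied loading (downward +):
  point load 63.2 at a = 9.33: Pa²(3L − a)/(6EI) = 29956/EI
  UDL 15: wL⁴/(8EI) = 72030/EI
  δ_0 = 101986/EI
Tip deflection under a unit load at B: L³/(3EI) = 914.7/EI.
Compatibility at B: δ_0 − R_B·δ_{BB} = 0, so R_B = 101986/914.7 = 111.5 kip.
Moment equilibrium about A: M_A = Σ(load moments about A) − R_B·L = 2060 − 111.5×14 = 498.7 kip·ft.

M_A = 498.7 kip·ft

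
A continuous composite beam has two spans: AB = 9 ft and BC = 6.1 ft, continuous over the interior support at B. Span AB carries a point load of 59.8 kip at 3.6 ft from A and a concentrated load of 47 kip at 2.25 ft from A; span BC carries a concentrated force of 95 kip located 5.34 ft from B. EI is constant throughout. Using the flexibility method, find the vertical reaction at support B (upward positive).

Insert a hinge at B; M_B is the redundant, and each span becomes simply supported.
End slopes at the hinge B, treating each span as simply supported:
  span AB: point load 59.8 at a = 3.6: Pab(L + a)/(6LEI) = 271.3/EI
  span AB: point load 47 at a = 2.25: Pab(L + a)/(6LEI) = 148.7/EI
  span BC: point load 95 at a = 5.34: Pab(L + b)/(6LEI) = 72.26/EI
  relative rotation θ_0 = (420 + 72.26)/EI = 492.2/EI
A unit hogging moment at B produces rotation L₁/(3EI) + L₂/(3EI) = 5.033/EI.
Compatibility: M_B·(L₁+L₂)/(3EI) = θ_0, giving M_B = 97.79 kip·ft (hogging).
Span AB, ΣM about A with M_B applied at B: R_B^{AB}·9 = 321 + 97.79, so R_B^{AB} = 46.54 kip and R_A = 106.8 − 46.54 = 60.26 kip.
Span BC, ΣM about C: R_B^{BC}·6.1 = 72.2 + 97.79, so R_B^{BC} = 27.87 kip and R_C = 95 − 27.87 = 67.13 kip.
R_B = 46.54 + 27.87 = 74.4 kip.

R_B = 74.4 kip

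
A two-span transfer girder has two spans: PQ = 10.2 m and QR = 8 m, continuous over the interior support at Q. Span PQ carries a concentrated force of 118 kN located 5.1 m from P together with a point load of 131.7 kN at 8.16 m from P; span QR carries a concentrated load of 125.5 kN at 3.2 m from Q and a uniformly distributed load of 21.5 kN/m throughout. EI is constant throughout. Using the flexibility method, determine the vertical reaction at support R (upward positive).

R_R = 86.8 kN

Release continuity at Q by inserting a hinge; the redundant is the internal moment M_Q. The primary structure is two simply-supported spans PQ and QR.
End slopes at the hinge Q, treating each span as simply supported:
  span PQ: point load 118 at a = 5.1: Pab(L + a)/(6LEI) = 767.3/EI
  span PQ: point load 131.7 at a = 8.16: Pab(L + a)/(6LEI) = 657.7/EI
  span QR: point load 125.5 at a = 3.2: Pab(L + b)/(6LEI) = 514/EI
  span QR: UDL 21.5: wL³/(24EI) = 458.7/EI
  relative rotation θ_0 = (1425 + 972.7)/EI = 2398/EI
A unit hogging moment at Q produces rotation L₁/(3EI) + L₂/(3EI) = 6.067/EI.
Compatibility: M_Q·(L₁+L₂)/(3EI) = θ_0, giving M_Q = 395.2 kN·m (hogging).
Span QR, ΣM about R: R_Q^{QR}·8 = 1290 + 395.2, so R_Q^{QR} = 210.7 kN and R_R = 297.5 − 210.7 = 86.8 kN.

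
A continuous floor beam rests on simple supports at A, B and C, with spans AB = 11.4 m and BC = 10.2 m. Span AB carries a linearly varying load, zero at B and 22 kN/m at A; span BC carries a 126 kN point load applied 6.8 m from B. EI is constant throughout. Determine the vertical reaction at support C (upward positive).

R_C = 66.56 kN

Take M_B as the redundant. Released structure: two simple spans AB and BC with a hinge at B.
Rotations at B on the released spans (each span's end-slope, ×1/EI):
  span AB: triangular load, peak 22: 7w₀L³/(360EI) = 633.8/EI
  span BC: point load 126 at a = 6.8: Pab(L + b)/(6LEI) = 647.4/EI
  relative rotation θ_0 = (633.8 + 647.4)/EI = 1281/EI
A unit hogging moment at B produces rotation L₁/(3EI) + L₂/(3EI) = 7.2/EI.
Slope continuity at B: θ_0 = M_B·7.2/EI, so M_B = 1281/7.2 = 177.9 kN·m (hogging).
Span BC, ΣM about C: R_B^{BC}·10.2 = 428.4 + 177.9, so R_B^{BC} = 59.44 kN and R_C = 126 − 59.44 = 66.56 kN.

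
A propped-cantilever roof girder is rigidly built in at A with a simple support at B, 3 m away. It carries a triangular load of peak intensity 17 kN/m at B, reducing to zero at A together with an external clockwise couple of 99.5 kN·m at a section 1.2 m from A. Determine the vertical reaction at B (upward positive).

Release the roller at B. Primary structure: cantilever fixed at A.
Free-end deflection of the primary structure under the applied loading (downward +):
  triangular load, peak 17 at the free end: 11w₀L⁴/(120EI) = 126.2/EI
  clockwise couple 99.5 at a = 1.2: M₀a(2L − a)/(2EI) = 286.6/EI
  δ_0 = 412.8/EI
Tip deflection under a unit load at B: L³/(3EI) = 9/EI.
Compatibility at B: δ_0 − R_B·δ_{BB} = 0, so R_B = 412.8/9 = 45.87 kN.

R_B = 45.87 kN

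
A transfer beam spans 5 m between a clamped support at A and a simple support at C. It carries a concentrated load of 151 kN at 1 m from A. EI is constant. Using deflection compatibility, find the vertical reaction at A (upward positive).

R_A = 142.5 kN

Take the reaction at C as the redundant and release it; the primary structure is a cantilever fixed at A.
Downward deflection at the released point C due to the loads:
  point load 151 at a = 1: Pa²(3L − a)/(6EI) = 352.3/EI
Tip deflection under a unit load at C: L³/(3EI) = 41.67/EI.
Compatibility at C: δ_0 − R_C·δ_{CC} = 0, so R_C = 352.3/41.67 = 8.456 kN.
Vertical equilibrium: R_A = ΣP − R_C = 151 − 8.456 = 142.5 kN.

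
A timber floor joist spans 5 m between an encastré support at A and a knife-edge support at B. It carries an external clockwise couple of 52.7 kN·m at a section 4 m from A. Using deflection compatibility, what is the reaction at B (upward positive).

R_B = 15.18 kN

Release the roller at B. Primary structure: cantilever fixed at A.
Deflection at B on the released cantilever, summing each load's contribution:
  clockwise couple 52.7 at a = 4: M₀a(2L − a)/(2EI) = 632.4/EI
Flexibility coefficient — unit upward force at B: δ_{BB} = L³/(3EI) = 41.67/EI.
The prop prevents deflection at B: R_B = δ_0/δ_{BB} = 632.4/41.67 = 15.18 kN.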